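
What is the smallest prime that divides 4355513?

4355513 is odd.
Digit sum 26, not divisible by 3.
Ends in 3: not divisible by 5.
7: 4355513 = 7·622216 + 1
11: 4355513 = 11·395955 + 8
13: 4355513 = 13·335039 + 6
17: 4355513 = 17·256206 + 11
19: 4355513 = 19·229237 + 10
23: 4355513 = 23·189370 + 3
29: 4355513 = 29·150190 + 3
31: 4355513 = 31·140500 + 13
37: 4355513 = 37·117716 + 21
41: 4355513 = 41·106232 + 1
43: 4355513 = 43·101291

43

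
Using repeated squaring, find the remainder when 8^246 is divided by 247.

8^1 ≡ 8 (mod 247)
8^2 ≡ 8^2 = 64 ≡ 64 (mod 247)
8^4 ≡ 64^2 = 4096 ≡ 144 (mod 247)
8^8 ≡ 144^2 = 20736 ≡ 235 (mod 247)
8^16 ≡ 235^2 = 55225 ≡ 144 (mod 247)
8^32 ≡ 144^2 = 20736 ≡ 235 (mod 247)
8^64 ≡ 235^2 = 55225 ≡ 144 (mod 247)
8^128 ≡ 144^2 = 20736 ≡ 235 (mod 247)
246 = 128 + 64 + 32 + 16 + 4 + 2 in binary powers of 2.
So 8^246 ≡ 235 · 144 · 235 · 144 · 144 · 64 ≡ 77 (mod 247).
Since 77 ≠ 1, base 8 is a Fermat witness: 247 is composite.

77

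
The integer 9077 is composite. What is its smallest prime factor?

9077 is odd.
Digit sum 23, not divisible by 3.
Ends in 7: not divisible by 5.
7: 9077 = 7·1296 + 5
11: 9077 = 11·825 + 2
13: 9077 = 13·698 + 3
17: 9077 = 17·533 + 16
19: 9077 = 19·477 + 14
23: 9077 = 23·394 + 15
29: 9077 = 29·313

29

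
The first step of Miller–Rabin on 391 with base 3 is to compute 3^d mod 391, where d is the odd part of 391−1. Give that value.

282

391 − 1 = 390 = 2^1 · 195, so d = 195.
3^1 ≡ 3 (mod 391)
3^2 ≡ 3^2 = 9 ≡ 9 (mod 391)
3^4 ≡ 9^2 = 81 ≡ 81 (mod 391)
3^8 ≡ 81^2 = 6561 ≡ 305 (mod 391)
3^16 ≡ 305^2 = 93025 ≡ 358 (mod 391)
3^32 ≡ 358^2 = 128164 ≡ 307 (mod 391)
3^64 ≡ 307^2 = 94249 ≡ 18 (mod 391)
3^128 ≡ 18^2 = 324 ≡ 324 (mod 391)
195 = 128 + 64 + 2 + 1 in binary powers of 2.
So 3^195 ≡ 324 · 18 · 9 · 3 ≡ 282 (mod 391).
Squaring chain: 282; never reaches −1, so base 3 is a Miller–Rabin witness that 391 is composite.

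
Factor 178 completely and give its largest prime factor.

89

178 = 2 · 89
89 is prime.
So 178 = 2 · 89; the largest prime factor is 89.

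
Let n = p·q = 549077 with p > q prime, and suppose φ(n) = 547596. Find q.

φ(n) = (p−1)(q−1) = n − (p+q) + 1, so p + q = 549077 − 547596 + 1 = 1482.
p and q are the roots of t² − 1482t + 549077 = 0.
Discriminant: 1482² − 4·549077 = 2196324 − 2196308 = 16; √16 = 4.
q = (1482 − 4)/2 = 739, p = (1482 + 4)/2 = 743.
Check: 739 · 743 = 549077.

739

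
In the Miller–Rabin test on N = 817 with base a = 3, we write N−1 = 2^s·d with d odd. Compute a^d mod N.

677

817 − 1 = 816 = 2^4 · 51, so d = 51.
3^1 ≡ 3 (mod 817)
3^2 ≡ 3^2 = 9 ≡ 9 (mod 817)
3^4 ≡ 9^2 = 81 ≡ 81 (mod 817)
3^8 ≡ 81^2 = 6561 ≡ 25 (mod 817)
3^16 ≡ 25^2 = 625 ≡ 625 (mod 817)
3^32 ≡ 625^2 = 390625 ≡ 99 (mod 817)
51 = 32 + 16 + 2 + 1 in binary powers of 2.
So 3^51 ≡ 99 · 625 · 9 · 3 ≡ 677 (mod 817).
Squaring chain: 677 → 809 → 64 → 11; never reaches −1, so base 3 is a Miller–Rabin witness that 817 is composite.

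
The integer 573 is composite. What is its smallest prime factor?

573 is odd.
Digit sum 15, divisible by 3.

3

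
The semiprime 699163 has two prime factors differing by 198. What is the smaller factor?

743

Since p = q + 198, we have 699163 = q(q + 198), so q² + 198q − 699163 = 0.
Discriminant: 198² + 4·699163 = 39204 + 2796652 = 2835856; √2835856 = 1684.
q = (−198 + 1684)/2 = 743, and p = q + 198 = 941.
Check: 743 · 941 = 699163.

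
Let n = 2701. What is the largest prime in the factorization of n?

2701 = 37 · 73
73 is prime.
So 2701 = 37 · 73; the largest prime factor is 73.

73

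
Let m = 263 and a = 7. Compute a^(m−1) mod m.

7^1 ≡ 7 (mod 263)
7^2 ≡ 7^2 = 49 ≡ 49 (mod 263)
7^4 ≡ 49^2 = 2401 ≡ 34 (mod 263)
7^8 ≡ 34^2 = 1156 ≡ 104 (mod 263)
7^16 ≡ 104^2 = 10816 ≡ 33 (mod 263)
7^32 ≡ 33^2 = 1089 ≡ 37 (mod 263)
7^64 ≡ 37^2 = 1369 ≡ 54 (mod 263)
7^128 ≡ 54^2 = 2916 ≡ 23 (mod 263)
7^256 ≡ 23^2 = 529 ≡ 3 (mod 263)
262 = 256 + 4 + 2 in binary powers of 2.
So 7^262 ≡ 3 · 34 · 49 ≡ 1 (mod 263).
Since the result is 1, base 7 gives no evidence that 263 is composite.

1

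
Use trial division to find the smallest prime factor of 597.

3

597 is odd.
Digit sum 21, divisible by 3.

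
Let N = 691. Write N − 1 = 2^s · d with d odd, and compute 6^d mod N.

1

691 − 1 = 690 = 2^1 · 345, so d = 345.
6^1 ≡ 6 (mod 691)
6^2 ≡ 6^2 = 36 ≡ 36 (mod 691)
6^4 ≡ 36^2 = 1296 ≡ 605 (mod 691)
6^8 ≡ 605^2 = 366025 ≡ 486 (mod 691)
6^16 ≡ 486^2 = 236196 ≡ 565 (mod 691)
6^32 ≡ 565^2 = 319225 ≡ 674 (mod 691)
6^64 ≡ 674^2 = 454276 ≡ 289 (mod 691)
6^128 ≡ 289^2 = 83521 ≡ 601 (mod 691)
6^256 ≡ 601^2 = 361201 ≡ 499 (mod 691)
345 = 256 + 64 + 16 + 8 + 1 in binary powers of 2.
So 6^345 ≡ 499 · 289 · 565 · 486 · 6 ≡ 1 (mod 691).
Since 6^d ≡ 1 (mod 691), base 6 does not prove 691 composite.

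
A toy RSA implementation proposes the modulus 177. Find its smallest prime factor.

3

177 is odd.
Digit sum 15, divisible by 3.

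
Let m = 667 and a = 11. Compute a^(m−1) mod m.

11^1 ≡ 11 (mod 667)
11^2 ≡ 11^2 = 121 ≡ 121 (mod 667)
11^4 ≡ 121^2 = 14641 ≡ 634 (mod 667)
11^8 ≡ 634^2 = 401956 ≡ 422 (mod 667)
11^16 ≡ 422^2 = 178084 ≡ 662 (mod 667)
11^32 ≡ 662^2 = 438244 ≡ 25 (mod 667)
11^64 ≡ 25^2 = 625 ≡ 625 (mod 667)
11^128 ≡ 625^2 = 390625 ≡ 430 (mod 667)
11^256 ≡ 430^2 = 184900 ≡ 141 (mod 667)
11^512 ≡ 141^2 = 19881 ≡ 538 (mod 667)
666 = 512 + 128 + 16 + 8 + 2 in binary powers of 2.
So 11^666 ≡ 538 · 430 · 662 · 422 · 121 ≡ 216 (mod 667).
Since 216 ≠ 1, base 11 is a Fermat witness: 667 is composite.

216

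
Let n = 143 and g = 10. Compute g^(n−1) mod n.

10^1 ≡ 10 (mod 143)
10^2 ≡ 10^2 = 100 ≡ 100 (mod 143)
10^4 ≡ 100^2 = 10000 ≡ 133 (mod 143)
10^8 ≡ 133^2 = 17689 ≡ 100 (mod 143)
10^16 ≡ 100^2 = 10000 ≡ 133 (mod 143)
10^32 ≡ 133^2 = 17689 ≡ 100 (mod 143)
10^64 ≡ 100^2 = 10000 ≡ 133 (mod 143)
10^128 ≡ 133^2 = 17689 ≡ 100 (mod 143)
142 = 128 + 8 + 4 + 2 in binary powers of 2.
So 10^142 ≡ 100 · 100 · 133 · 100 ≡ 133 (mod 143).
Since 133 ≠ 1, base 10 is a Fermat witness: 143 is composite.

133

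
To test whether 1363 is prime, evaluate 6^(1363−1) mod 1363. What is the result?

397

6^1 ≡ 6 (mod 1363)
6^2 ≡ 6^2 = 36 ≡ 36 (mod 1363)
6^4 ≡ 36^2 = 1296 ≡ 1296 (mod 1363)
6^8 ≡ 1296^2 = 1679616 ≡ 400 (mod 1363)
6^16 ≡ 400^2 = 160000 ≡ 529 (mod 1363)
6^32 ≡ 529^2 = 279841 ≡ 426 (mod 1363)
6^64 ≡ 426^2 = 181476 ≡ 197 (mod 1363)
6^128 ≡ 197^2 = 38809 ≡ 645 (mod 1363)
6^256 ≡ 645^2 = 416025 ≡ 310 (mod 1363)
6^512 ≡ 310^2 = 96100 ≡ 690 (mod 1363)
6^1024 ≡ 690^2 = 476100 ≡ 413 (mod 1363)
1362 = 1024 + 256 + 64 + 16 + 2 in binary powers of 2.
So 6^1362 ≡ 413 · 310 · 197 · 529 · 36 ≡ 397 (mod 1363).
Since 397 ≠ 1, base 6 is a Fermat witness: 1363 is composite.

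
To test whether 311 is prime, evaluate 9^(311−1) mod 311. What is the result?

1

9^1 ≡ 9 (mod 311)
9^2 ≡ 9^2 = 81 ≡ 81 (mod 311)
9^4 ≡ 81^2 = 6561 ≡ 30 (mod 311)
9^8 ≡ 30^2 = 900 ≡ 278 (mod 311)
9^16 ≡ 278^2 = 77284 ≡ 156 (mod 311)
9^32 ≡ 156^2 = 24336 ≡ 78 (mod 311)
9^64 ≡ 78^2 = 6084 ≡ 175 (mod 311)
9^128 ≡ 175^2 = 30625 ≡ 147 (mod 311)
9^256 ≡ 147^2 = 21609 ≡ 150 (mod 311)
310 = 256 + 32 + 16 + 4 + 2 in binary powers of 2.
So 9^310 ≡ 150 · 78 · 156 · 30 · 81 ≡ 1 (mod 311).
Since the result is 1, base 9 gives no evidence that 311 is composite.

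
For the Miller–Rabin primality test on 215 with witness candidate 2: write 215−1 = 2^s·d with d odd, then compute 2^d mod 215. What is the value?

168

215 − 1 = 214 = 2^1 · 107, so d = 107.
2^1 ≡ 2 (mod 215)
2^2 ≡ 2^2 = 4 ≡ 4 (mod 215)
2^4 ≡ 4^2 = 16 ≡ 16 (mod 215)
2^8 ≡ 16^2 = 256 ≡ 41 (mod 215)
2^16 ≡ 41^2 = 1681 ≡ 176 (mod 215)
2^32 ≡ 176^2 = 30976 ≡ 16 (mod 215)
2^64 ≡ 16^2 = 256 ≡ 41 (mod 215)
107 = 64 + 32 + 8 + 2 + 1 in binary powers of 2.
So 2^107 ≡ 41 · 16 · 41 · 4 · 2 ≡ 168 (mod 215).
Squaring chain: 168; never reaches −1, so base 2 is a Miller–Rabin witness that 215 is composite.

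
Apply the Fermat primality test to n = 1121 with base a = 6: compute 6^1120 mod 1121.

6^1 ≡ 6 (mod 1121)
6^2 ≡ 6^2 = 36 ≡ 36 (mod 1121)
6^4 ≡ 36^2 = 1296 ≡ 175 (mod 1121)
6^8 ≡ 175^2 = 30625 ≡ 358 (mod 1121)
6^16 ≡ 358^2 = 128164 ≡ 370 (mod 1121)
6^32 ≡ 370^2 = 136900 ≡ 138 (mod 1121)
6^64 ≡ 138^2 = 19044 ≡ 1108 (mod 1121)
6^128 ≡ 1108^2 = 1227664 ≡ 169 (mod 1121)
6^256 ≡ 169^2 = 28561 ≡ 536 (mod 1121)
6^512 ≡ 536^2 = 287296 ≡ 320 (mod 1121)
6^1024 ≡ 320^2 = 102400 ≡ 389 (mod 1121)
1120 = 1024 + 64 + 32 in binary powers of 2.
So 6^1120 ≡ 389 · 1108 · 138 ≡ 517 (mod 1121).
Since 517 ≠ 1, base 6 is a Fermat witness: 1121 is composite.

517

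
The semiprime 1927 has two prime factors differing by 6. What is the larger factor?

Since p = q + 6, we have 1927 = q(q + 6), so q² + 6q − 1927 = 0.
Discriminant: 6² + 4·1927 = 36 + 7708 = 7744; √7744 = 88.
q = (−6 + 88)/2 = 41, and p = q + 6 = 47.
Check: 41 · 47 = 1927.

47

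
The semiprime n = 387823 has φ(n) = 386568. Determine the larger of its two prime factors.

709

φ(n) = (p−1)(q−1) = n − (p+q) + 1, so p + q = 387823 − 386568 + 1 = 1256.
p and q are the roots of t² − 1256t + 387823 = 0.
Discriminant: 1256² − 4·387823 = 1577536 − 1551292 = 26244; √26244 = 162.
q = (1256 − 162)/2 = 547, p = (1256 + 162)/2 = 709.
Check: 547 · 709 = 387823.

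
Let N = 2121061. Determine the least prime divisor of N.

2121061 is odd.
Digit sum 13, not divisible by 3.
Ends in 1: not divisible by 5.
7: 2121061 = 7·303008 + 5
11: 2121061 = 11·192823 + 8
13: 2121061 = 13·163158 + 7
17: 2121061 = 17·124768 + 5
19: 2121061 = 19·111634 + 15
23: 2121061 = 23·92220 + 1
29: 2121061 = 29·73140 + 1
31: 2121061 = 31·68421 + 10
37: 2121061 = 37·57325 + 36
41: 2121061 = 41·51733 + 8
43: 2121061 = 43·49327

43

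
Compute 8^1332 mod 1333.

64

8^1 ≡ 8 (mod 1333)
8^2 ≡ 8^2 = 64 ≡ 64 (mod 1333)
8^4 ≡ 64^2 = 4096 ≡ 97 (mod 1333)
8^8 ≡ 97^2 = 9409 ≡ 78 (mod 1333)
8^16 ≡ 78^2 = 6084 ≡ 752 (mod 1333)
8^32 ≡ 752^2 = 565504 ≡ 312 (mod 1333)
8^64 ≡ 312^2 = 97344 ≡ 35 (mod 1333)
8^128 ≡ 35^2 = 1225 ≡ 1225 (mod 1333)
8^256 ≡ 1225^2 = 1500625 ≡ 1000 (mod 1333)
8^512 ≡ 1000^2 = 1000000 ≡ 250 (mod 1333)
8^1024 ≡ 250^2 = 62500 ≡ 1182 (mod 1333)
1332 = 1024 + 256 + 32 + 16 + 4 in binary powers of 2.
So 8^1332 ≡ 1182 · 1000 · 312 · 752 · 97 ≡ 64 (mod 1333).
Since 64 ≠ 1, base 8 is a Fermat witness: 1333 is composite.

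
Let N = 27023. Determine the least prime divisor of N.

61

27023 is odd.
Digit sum 14, not divisible by 3.
Ends in 3: not divisible by 5.
7: 27023 = 7·3860 + 3
11: 27023 = 11·2456 + 7
13: 27023 = 13·2078 + 9
17: 27023 = 17·1589 + 10
19: 27023 = 19·1422 + 5
23: 27023 = 23·1174 + 21
29: 27023 = 29·931 + 24
31: 27023 = 31·871 + 22
37: 27023 = 37·730 + 13
41: 27023 = 41·659 + 4
43: 27023 = 43·628 + 19
47: 27023 = 47·574 + 45
53: 27023 = 53·509 + 46
59: 27023 = 59·458 + 1
61: 27023 = 61·443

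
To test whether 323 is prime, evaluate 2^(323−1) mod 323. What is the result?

157

2^1 ≡ 2 (mod 323)
2^2 ≡ 2^2 = 4 ≡ 4 (mod 323)
2^4 ≡ 4^2 = 16 ≡ 16 (mod 323)
2^8 ≡ 16^2 = 256 ≡ 256 (mod 323)
2^16 ≡ 256^2 = 65536 ≡ 290 (mod 323)
2^32 ≡ 290^2 = 84100 ≡ 120 (mod 323)
2^64 ≡ 120^2 = 14400 ≡ 188 (mod 323)
2^128 ≡ 188^2 = 35344 ≡ 137 (mod 323)
2^256 ≡ 137^2 = 18769 ≡ 35 (mod 323)
322 = 256 + 64 + 2 in binary powers of 2.
So 2^322 ≡ 35 · 188 · 4 ≡ 157 (mod 323).
Since 157 ≠ 1, base 2 is a Fermat witness: 323 is composite.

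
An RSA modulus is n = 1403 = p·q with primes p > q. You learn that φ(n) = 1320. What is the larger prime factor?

φ(n) = (p−1)(q−1) = n − (p+q) + 1, so p + q = 1403 − 1320 + 1 = 84.
p and q are the roots of t² − 84t + 1403 = 0.
Discriminant: 84² − 4·1403 = 7056 − 5612 = 1444; √1444 = 38.
q = (84 − 38)/2 = 23, p = (84 + 38)/2 = 61.
Check: 23 · 61 = 1403.

61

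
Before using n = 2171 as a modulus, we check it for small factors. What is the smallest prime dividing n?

2171 is odd.
Digit sum 11, not divisible by 3.
Ends in 1: not divisible by 5.
7: 2171 = 7·310 + 1
11: 2171 = 11·197 + 4
13: 2171 = 13·167

13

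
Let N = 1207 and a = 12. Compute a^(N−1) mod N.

682

12^1 ≡ 12 (mod 1207)
12^2 ≡ 12^2 = 144 ≡ 144 (mod 1207)
12^4 ≡ 144^2 = 20736 ≡ 217 (mod 1207)
12^8 ≡ 217^2 = 47089 ≡ 16 (mod 1207)
12^16 ≡ 16^2 = 256 ≡ 256 (mod 1207)
12^32 ≡ 256^2 = 65536 ≡ 358 (mod 1207)
12^64 ≡ 358^2 = 128164 ≡ 222 (mod 1207)
12^128 ≡ 222^2 = 49284 ≡ 1004 (mod 1207)
12^256 ≡ 1004^2 = 1008016 ≡ 171 (mod 1207)
12^512 ≡ 171^2 = 29241 ≡ 273 (mod 1207)
12^1024 ≡ 273^2 = 74529 ≡ 902 (mod 1207)
1206 = 1024 + 128 + 32 + 16 + 4 + 2 in binary powers of 2.
So 12^1206 ≡ 902 · 1004 · 358 · 256 · 217 · 144 ≡ 682 (mod 1207).
Since 682 ≠ 1, base 12 is a Fermat witness: 1207 is composite.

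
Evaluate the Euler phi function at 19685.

Factor: 19685 = 5 · 31 · 127.
φ(19685) = (5−1) · (31−1) · (127−1) = 4 · 30 · 126 = 15120.

15120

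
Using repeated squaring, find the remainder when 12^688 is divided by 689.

12^1 ≡ 12 (mod 689)
12^2 ≡ 12^2 = 144 ≡ 144 (mod 689)
12^4 ≡ 144^2 = 20736 ≡ 66 (mod 689)
12^8 ≡ 66^2 = 4356 ≡ 222 (mod 689)
12^16 ≡ 222^2 = 49284 ≡ 365 (mod 689)
12^32 ≡ 365^2 = 133225 ≡ 248 (mod 689)
12^64 ≡ 248^2 = 61504 ≡ 183 (mod 689)
12^128 ≡ 183^2 = 33489 ≡ 417 (mod 689)
12^256 ≡ 417^2 = 173889 ≡ 261 (mod 689)
12^512 ≡ 261^2 = 68121 ≡ 599 (mod 689)
688 = 512 + 128 + 32 + 16 in binary powers of 2.
So 12^688 ≡ 599 · 417 · 248 · 365 ≡ 183 (mod 689).
Since 183 ≠ 1, base 12 is a Fermat witness: 689 is composite.

183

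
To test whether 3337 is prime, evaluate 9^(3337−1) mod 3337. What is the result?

9^1 ≡ 9 (mod 3337)
9^2 ≡ 9^2 = 81 ≡ 81 (mod 3337)
9^4 ≡ 81^2 = 6561 ≡ 3224 (mod 3337)
9^8 ≡ 3224^2 = 10394176 ≡ 2758 (mod 3337)
9^16 ≡ 2758^2 = 7606564 ≡ 1541 (mod 3337)
9^32 ≡ 1541^2 = 2374681 ≡ 2074 (mod 3337)
9^64 ≡ 2074^2 = 4301476 ≡ 83 (mod 3337)
9^128 ≡ 83^2 = 6889 ≡ 215 (mod 3337)
9^256 ≡ 215^2 = 46225 ≡ 2844 (mod 3337)
9^512 ≡ 2844^2 = 8088336 ≡ 2785 (mod 3337)
9^1024 ≡ 2785^2 = 7756225 ≡ 1037 (mod 3337)
9^2048 ≡ 1037^2 = 1075369 ≡ 855 (mod 3337)
3336 = 2048 + 1024 + 256 + 8 in binary powers of 2.
So 9^3336 ≡ 855 · 1037 · 2844 · 2758 ≡ 714 (mod 3337).
Since 714 ≠ 1, base 9 is a Fermat witness: 3337 is composite.

714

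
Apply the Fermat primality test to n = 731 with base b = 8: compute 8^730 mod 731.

8^1 ≡ 8 (mod 731)
8^2 ≡ 8^2 = 64 ≡ 64 (mod 731)
8^4 ≡ 64^2 = 4096 ≡ 441 (mod 731)
8^8 ≡ 441^2 = 194481 ≡ 35 (mod 731)
8^16 ≡ 35^2 = 1225 ≡ 494 (mod 731)
8^32 ≡ 494^2 = 244036 ≡ 613 (mod 731)
8^64 ≡ 613^2 = 375769 ≡ 35 (mod 731)
8^128 ≡ 35^2 = 1225 ≡ 494 (mod 731)
8^256 ≡ 494^2 = 244036 ≡ 613 (mod 731)
8^512 ≡ 613^2 = 375769 ≡ 35 (mod 731)
730 = 512 + 128 + 64 + 16 + 8 + 2 in binary powers of 2.
So 8^730 ≡ 35 · 494 · 35 · 494 · 35 · 64 ≡ 64 (mod 731).
Since 64 ≠ 1, base 8 is a Fermat witness: 731 is composite.

64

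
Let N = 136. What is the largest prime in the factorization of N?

17

136 = 2 · 68
68 = 2 · 34
34 = 2 · 17
17 is prime.
So 136 = 2^3 · 17; the largest prime factor is 17.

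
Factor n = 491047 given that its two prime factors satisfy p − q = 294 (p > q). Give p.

863

Since p = q + 294, we have 491047 = q(q + 294), so q² + 294q − 491047 = 0.
Discriminant: 294² + 4·491047 = 86436 + 1964188 = 2050624; √2050624 = 1432.
q = (−294 + 1432)/2 = 569, and p = q + 294 = 863.
Check: 569 · 863 = 491047.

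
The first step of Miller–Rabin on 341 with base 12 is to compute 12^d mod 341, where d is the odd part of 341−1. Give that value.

341 − 1 = 340 = 2^2 · 85, so d = 85.
12^1 ≡ 12 (mod 341)
12^2 ≡ 12^2 = 144 ≡ 144 (mod 341)
12^4 ≡ 144^2 = 20736 ≡ 276 (mod 341)
12^8 ≡ 276^2 = 76176 ≡ 133 (mod 341)
12^16 ≡ 133^2 = 17689 ≡ 298 (mod 341)
12^32 ≡ 298^2 = 88804 ≡ 144 (mod 341)
12^64 ≡ 144^2 = 20736 ≡ 276 (mod 341)
85 = 64 + 16 + 4 + 1 in binary powers of 2.
So 12^85 ≡ 276 · 298 · 276 · 12 ≡ 254 (mod 341).
Squaring chain: 254 → 67; never reaches −1, so base 12 is a Miller–Rabin witness that 341 is composite.

254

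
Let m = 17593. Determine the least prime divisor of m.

73

17593 is odd.
Digit sum 25, not divisible by 3.
Ends in 3: not divisible by 5.
7: 17593 = 7·2513 + 2
11: 17593 = 11·1599 + 4
13: 17593 = 13·1353 + 4
17: 17593 = 17·1034 + 15
19: 17593 = 19·925 + 18
23: 17593 = 23·764 + 21
29: 17593 = 29·606 + 19
31: 17593 = 31·567 + 16
37: 17593 = 37·475 + 18
41: 17593 = 41·429 + 4
43: 17593 = 43·409 + 6
47: 17593 = 47·374 + 15
53: 17593 = 53·331 + 50
59: 17593 = 59·298 + 11
61: 17593 = 61·288 + 25
67: 17593 = 67·262 + 39
71: 17593 = 71·247 + 56
73: 17593 = 73·241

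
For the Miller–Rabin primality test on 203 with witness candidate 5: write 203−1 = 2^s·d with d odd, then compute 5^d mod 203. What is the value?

203 − 1 = 202 = 2^1 · 101, so d = 101.
5^1 ≡ 5 (mod 203)
5^2 ≡ 5^2 = 25 ≡ 25 (mod 203)
5^4 ≡ 25^2 = 625 ≡ 16 (mod 203)
5^8 ≡ 16^2 = 256 ≡ 53 (mod 203)
5^16 ≡ 53^2 = 2809 ≡ 170 (mod 203)
5^32 ≡ 170^2 = 28900 ≡ 74 (mod 203)
5^64 ≡ 74^2 = 5476 ≡ 198 (mod 203)
101 = 64 + 32 + 4 + 1 in binary powers of 2.
So 5^101 ≡ 198 · 74 · 16 · 5 ≡ 38 (mod 203).
Squaring chain: 38; never reaches −1, so base 5 is a Miller–Rabin witness that 203 is composite.

38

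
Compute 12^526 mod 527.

236

12^1 ≡ 12 (mod 527)
12^2 ≡ 12^2 = 144 ≡ 144 (mod 527)
12^4 ≡ 144^2 = 20736 ≡ 183 (mod 527)
12^8 ≡ 183^2 = 33489 ≡ 288 (mod 527)
12^16 ≡ 288^2 = 82944 ≡ 205 (mod 527)
12^32 ≡ 205^2 = 42025 ≡ 392 (mod 527)
12^64 ≡ 392^2 = 153664 ≡ 307 (mod 527)
12^128 ≡ 307^2 = 94249 ≡ 443 (mod 527)
12^256 ≡ 443^2 = 196249 ≡ 205 (mod 527)
12^512 ≡ 205^2 = 42025 ≡ 392 (mod 527)
526 = 512 + 8 + 4 + 2 in binary powers of 2.
So 12^526 ≡ 392 · 288 · 183 · 144 ≡ 236 (mod 527).
Since 236 ≠ 1, base 12 is a Fermat witness: 527 is composite.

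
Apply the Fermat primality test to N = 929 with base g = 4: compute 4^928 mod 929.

1

4^1 ≡ 4 (mod 929)
4^2 ≡ 4^2 = 16 ≡ 16 (mod 929)
4^4 ≡ 16^2 = 256 ≡ 256 (mod 929)
4^8 ≡ 256^2 = 65536 ≡ 506 (mod 929)
4^16 ≡ 506^2 = 256036 ≡ 561 (mod 929)
4^32 ≡ 561^2 = 314721 ≡ 719 (mod 929)
4^64 ≡ 719^2 = 516961 ≡ 437 (mod 929)
4^128 ≡ 437^2 = 190969 ≡ 524 (mod 929)
4^256 ≡ 524^2 = 274576 ≡ 521 (mod 929)
4^512 ≡ 521^2 = 271441 ≡ 173 (mod 929)
928 = 512 + 256 + 128 + 32 in binary powers of 2.
So 4^928 ≡ 173 · 521 · 524 · 719 ≡ 1 (mod 929).
Since the result is 1, base 4 gives no evidence that 929 is composite.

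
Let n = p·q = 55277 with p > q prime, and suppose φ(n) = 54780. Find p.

φ(n) = (p−1)(q−1) = n − (p+q) + 1, so p + q = 55277 − 54780 + 1 = 498.
p and q are the roots of t² − 498t + 55277 = 0.
Discriminant: 498² − 4·55277 = 248004 − 221108 = 26896; √26896 = 164.
q = (498 − 164)/2 = 167, p = (498 + 164)/2 = 331.
Check: 167 · 331 = 55277.

331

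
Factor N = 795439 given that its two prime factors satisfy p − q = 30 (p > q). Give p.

907

Since p = q + 30, we have 795439 = q(q + 30), so q² + 30q − 795439 = 0.
Discriminant: 30² + 4·795439 = 900 + 3181756 = 3182656; √3182656 = 1784.
q = (−30 + 1784)/2 = 877, and p = q + 30 = 907.
Check: 877 · 907 = 795439.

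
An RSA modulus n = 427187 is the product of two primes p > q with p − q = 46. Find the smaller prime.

631

Since p = q + 46, we have 427187 = q(q + 46), so q² + 46q − 427187 = 0.
Discriminant: 46² + 4·427187 = 2116 + 1708748 = 1710864; √1710864 = 1308.
q = (−46 + 1308)/2 = 631, and p = q + 46 = 677.
Check: 631 · 677 = 427187.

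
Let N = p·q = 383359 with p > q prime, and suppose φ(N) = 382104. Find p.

φ(n) = (p−1)(q−1) = n − (p+q) + 1, so p + q = 383359 − 382104 + 1 = 1256.
p and q are the roots of t² − 1256t + 383359 = 0.
Discriminant: 1256² − 4·383359 = 1577536 − 1533436 = 44100; √44100 = 210.
q = (1256 − 210)/2 = 523, p = (1256 + 210)/2 = 733.
Check: 523 · 733 = 383359.

733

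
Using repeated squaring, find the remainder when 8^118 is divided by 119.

8^1 ≡ 8 (mod 119)
8^2 ≡ 8^2 = 64 ≡ 64 (mod 119)
8^4 ≡ 64^2 = 4096 ≡ 50 (mod 119)
8^8 ≡ 50^2 = 2500 ≡ 1 (mod 119)
8^16 ≡ 1^2 = 1 ≡ 1 (mod 119)
8^32 ≡ 1^2 = 1 ≡ 1 (mod 119)
8^64 ≡ 1^2 = 1 ≡ 1 (mod 119)
118 = 64 + 32 + 16 + 4 + 2 in binary powers of 2.
So 8^118 ≡ 1 · 1 · 1 · 50 · 64 ≡ 106 (mod 119).
Since 106 ≠ 1, base 8 is a Fermat witness: 119 is composite.

106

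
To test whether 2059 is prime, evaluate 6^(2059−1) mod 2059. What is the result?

1161

6^1 ≡ 6 (mod 2059)
6^2 ≡ 6^2 = 36 ≡ 36 (mod 2059)
6^4 ≡ 36^2 = 1296 ≡ 1296 (mod 2059)
6^8 ≡ 1296^2 = 1679616 ≡ 1531 (mod 2059)
6^16 ≡ 1531^2 = 2343961 ≡ 819 (mod 2059)
6^32 ≡ 819^2 = 670761 ≡ 1586 (mod 2059)
6^64 ≡ 1586^2 = 2515396 ≡ 1357 (mod 2059)
6^128 ≡ 1357^2 = 1841449 ≡ 703 (mod 2059)
6^256 ≡ 703^2 = 494209 ≡ 49 (mod 2059)
6^512 ≡ 49^2 = 2401 ≡ 342 (mod 2059)
6^1024 ≡ 342^2 = 116964 ≡ 1660 (mod 2059)
6^2048 ≡ 1660^2 = 2755600 ≡ 658 (mod 2059)
2058 = 2048 + 8 + 2 in binary powers of 2.
So 6^2058 ≡ 658 · 1531 · 36 ≡ 1161 (mod 2059).
Since 1161 ≠ 1, base 6 is a Fermat witness: 2059 is composite.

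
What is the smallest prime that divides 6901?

6901 is odd.
Digit sum 16, not divisible by 3.
Ends in 1: not divisible by 5.
7: 6901 = 7·985 + 6
11: 6901 = 11·627 + 4
13: 6901 = 13·530 + 11
17: 6901 = 17·405 + 16
19: 6901 = 19·363 + 4
23: 6901 = 23·300 + 1
29: 6901 = 29·237 + 28
31: 6901 = 31·222 + 19
37: 6901 = 37·186 + 19
41: 6901 = 41·168 + 13
43: 6901 = 43·160 + 21
47: 6901 = 47·146 + 39
53: 6901 = 53·130 + 11
59: 6901 = 59·116 + 57
61: 6901 = 61·113 + 8
67: 6901 = 67·103

67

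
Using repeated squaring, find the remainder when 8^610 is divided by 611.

155

8^1 ≡ 8 (mod 611)
8^2 ≡ 8^2 = 64 ≡ 64 (mod 611)
8^4 ≡ 64^2 = 4096 ≡ 430 (mod 611)
8^8 ≡ 430^2 = 184900 ≡ 378 (mod 611)
8^16 ≡ 378^2 = 142884 ≡ 521 (mod 611)
8^32 ≡ 521^2 = 271441 ≡ 157 (mod 611)
8^64 ≡ 157^2 = 24649 ≡ 209 (mod 611)
8^128 ≡ 209^2 = 43681 ≡ 300 (mod 611)
8^256 ≡ 300^2 = 90000 ≡ 183 (mod 611)
8^512 ≡ 183^2 = 33489 ≡ 495 (mod 611)
610 = 512 + 64 + 32 + 2 in binary powers of 2.
So 8^610 ≡ 495 · 209 · 157 · 64 ≡ 155 (mod 611).
Since 155 ≠ 1, base 8 is a Fermat witness: 611 is composite.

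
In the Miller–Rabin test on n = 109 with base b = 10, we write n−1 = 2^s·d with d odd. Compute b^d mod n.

109 − 1 = 108 = 2^2 · 27, so d = 27.
10^1 ≡ 10 (mod 109)
10^2 ≡ 10^2 = 100 ≡ 100 (mod 109)
10^4 ≡ 100^2 = 10000 ≡ 81 (mod 109)
10^8 ≡ 81^2 = 6561 ≡ 21 (mod 109)
10^16 ≡ 21^2 = 441 ≡ 5 (mod 109)
27 = 16 + 8 + 2 + 1 in binary powers of 2.
So 10^27 ≡ 5 · 21 · 100 · 10 ≡ 33 (mod 109).
Squaring chain: 33 → 108; reaches −1, so base 10 does not prove 109 composite.

33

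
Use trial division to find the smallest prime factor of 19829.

79

19829 is odd.
Digit sum 29, not divisible by 3.
Ends in 9: not divisible by 5.
7: 19829 = 7·2832 + 5
11: 19829 = 11·1802 + 7
13: 19829 = 13·1525 + 4
17: 19829 = 17·1166 + 7
19: 19829 = 19·1043 + 12
23: 19829 = 23·862 + 3
29: 19829 = 29·683 + 22
31: 19829 = 31·639 + 20
37: 19829 = 37·535 + 34
41: 19829 = 41·483 + 26
43: 19829 = 43·461 + 6
47: 19829 = 47·421 + 42
53: 19829 = 53·374 + 7
59: 19829 = 59·336 + 5
61: 19829 = 61·325 + 4
67: 19829 = 67·295 + 64
71: 19829 = 71·279 + 20
73: 19829 = 73·271 + 46
79: 19829 = 79·251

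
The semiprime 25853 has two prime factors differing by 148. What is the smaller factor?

Since p = q + 148, we have 25853 = q(q + 148), so q² + 148q − 25853 = 0.
Discriminant: 148² + 4·25853 = 21904 + 103412 = 125316; √125316 = 354.
q = (−148 + 354)/2 = 103, and p = q + 148 = 251.
Check: 103 · 251 = 25853.

103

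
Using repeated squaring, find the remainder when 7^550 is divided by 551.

7^1 ≡ 7 (mod 551)
7^2 ≡ 7^2 = 49 ≡ 49 (mod 551)
7^4 ≡ 49^2 = 2401 ≡ 197 (mod 551)
7^8 ≡ 197^2 = 38809 ≡ 239 (mod 551)
7^16 ≡ 239^2 = 57121 ≡ 368 (mod 551)
7^32 ≡ 368^2 = 135424 ≡ 429 (mod 551)
7^64 ≡ 429^2 = 184041 ≡ 7 (mod 551)
7^128 ≡ 7^2 = 49 ≡ 49 (mod 551)
7^256 ≡ 49^2 = 2401 ≡ 197 (mod 551)
7^512 ≡ 197^2 = 38809 ≡ 239 (mod 551)
550 = 512 + 32 + 4 + 2 in binary powers of 2.
So 7^550 ≡ 239 · 429 · 197 · 49 ≡ 197 (mod 551).
Since 197 ≠ 1, base 7 is a Fermat witness: 551 is composite.

197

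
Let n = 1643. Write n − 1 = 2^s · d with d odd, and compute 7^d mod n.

1643 − 1 = 1642 = 2^1 · 821, so d = 821.
7^1 ≡ 7 (mod 1643)
7^2 ≡ 7^2 = 49 ≡ 49 (mod 1643)
7^4 ≡ 49^2 = 2401 ≡ 758 (mod 1643)
7^8 ≡ 758^2 = 574564 ≡ 1157 (mod 1643)
7^16 ≡ 1157^2 = 1338649 ≡ 1247 (mod 1643)
7^32 ≡ 1247^2 = 1555009 ≡ 731 (mod 1643)
7^64 ≡ 731^2 = 534361 ≡ 386 (mod 1643)
7^128 ≡ 386^2 = 148996 ≡ 1126 (mod 1643)
7^256 ≡ 1126^2 = 1267876 ≡ 1123 (mod 1643)
7^512 ≡ 1123^2 = 1261129 ≡ 948 (mod 1643)
821 = 512 + 256 + 32 + 16 + 4 + 1 in binary powers of 2.
So 7^821 ≡ 948 · 1123 · 731 · 1247 · 758 · 7 ≡ 640 (mod 1643).
Squaring chain: 640; never reaches −1, so base 7 is a Miller–Rabin witness that 1643 is composite.

640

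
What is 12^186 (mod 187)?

12^1 ≡ 12 (mod 187)
12^2 ≡ 12^2 = 144 ≡ 144 (mod 187)
12^4 ≡ 144^2 = 20736 ≡ 166 (mod 187)
12^8 ≡ 166^2 = 27556 ≡ 67 (mod 187)
12^16 ≡ 67^2 = 4489 ≡ 1 (mod 187)
12^32 ≡ 1^2 = 1 ≡ 1 (mod 187)
12^64 ≡ 1^2 = 1 ≡ 1 (mod 187)
12^128 ≡ 1^2 = 1 ≡ 1 (mod 187)
186 = 128 + 32 + 16 + 8 + 2 in binary powers of 2.
So 12^186 ≡ 1 · 1 · 1 · 67 · 144 ≡ 111 (mod 187).
Since 111 ≠ 1, base 12 is a Fermat witness: 187 is composite.

111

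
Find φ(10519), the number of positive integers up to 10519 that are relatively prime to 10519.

10296

Factor: 10519 = 67 · 157.
φ(10519) = (67−1) · (157−1) = 66 · 156 = 10296.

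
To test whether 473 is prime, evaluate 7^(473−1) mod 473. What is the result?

7^1 ≡ 7 (mod 473)
7^2 ≡ 7^2 = 49 ≡ 49 (mod 473)
7^4 ≡ 49^2 = 2401 ≡ 36 (mod 473)
7^8 ≡ 36^2 = 1296 ≡ 350 (mod 473)
7^16 ≡ 350^2 = 122500 ≡ 466 (mod 473)
7^32 ≡ 466^2 = 217156 ≡ 49 (mod 473)
7^64 ≡ 49^2 = 2401 ≡ 36 (mod 473)
7^128 ≡ 36^2 = 1296 ≡ 350 (mod 473)
7^256 ≡ 350^2 = 122500 ≡ 466 (mod 473)
472 = 256 + 128 + 64 + 16 + 8 in binary powers of 2.
So 7^472 ≡ 466 · 350 · 36 · 466 · 350 ≡ 423 (mod 473).
Since 423 ≠ 1, base 7 is a Fermat witness: 473 is composite.

423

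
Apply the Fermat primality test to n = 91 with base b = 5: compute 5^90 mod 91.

64

5^1 ≡ 5 (mod 91)
5^2 ≡ 5^2 = 25 ≡ 25 (mod 91)
5^4 ≡ 25^2 = 625 ≡ 79 (mod 91)
5^8 ≡ 79^2 = 6241 ≡ 53 (mod 91)
5^16 ≡ 53^2 = 2809 ≡ 79 (mod 91)
5^32 ≡ 79^2 = 6241 ≡ 53 (mod 91)
5^64 ≡ 53^2 = 2809 ≡ 79 (mod 91)
90 = 64 + 16 + 8 + 2 in binary powers of 2.
So 5^90 ≡ 79 · 79 · 53 · 25 ≡ 64 (mod 91).
Since 64 ≠ 1, base 5 is a Fermat witness: 91 is composite.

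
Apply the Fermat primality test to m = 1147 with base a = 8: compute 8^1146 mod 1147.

8^1 ≡ 8 (mod 1147)
8^2 ≡ 8^2 = 64 ≡ 64 (mod 1147)
8^4 ≡ 64^2 = 4096 ≡ 655 (mod 1147)
8^8 ≡ 655^2 = 429025 ≡ 47 (mod 1147)
8^16 ≡ 47^2 = 2209 ≡ 1062 (mod 1147)
8^32 ≡ 1062^2 = 1127844 ≡ 343 (mod 1147)
8^64 ≡ 343^2 = 117649 ≡ 655 (mod 1147)
8^128 ≡ 655^2 = 429025 ≡ 47 (mod 1147)
8^256 ≡ 47^2 = 2209 ≡ 1062 (mod 1147)
8^512 ≡ 1062^2 = 1127844 ≡ 343 (mod 1147)
8^1024 ≡ 343^2 = 117649 ≡ 655 (mod 1147)
1146 = 1024 + 64 + 32 + 16 + 8 + 2 in binary powers of 2.
So 8^1146 ≡ 655 · 655 · 343 · 1062 · 47 · 64 ≡ 628 (mod 1147).
Since 628 ≠ 1, base 8 is a Fermat witness: 1147 is composite.

628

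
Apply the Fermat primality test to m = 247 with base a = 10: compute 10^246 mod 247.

235

10^1 ≡ 10 (mod 247)
10^2 ≡ 10^2 = 100 ≡ 100 (mod 247)
10^4 ≡ 100^2 = 10000 ≡ 120 (mod 247)
10^8 ≡ 120^2 = 14400 ≡ 74 (mod 247)
10^16 ≡ 74^2 = 5476 ≡ 42 (mod 247)
10^32 ≡ 42^2 = 1764 ≡ 35 (mod 247)
10^64 ≡ 35^2 = 1225 ≡ 237 (mod 247)
10^128 ≡ 237^2 = 56169 ≡ 100 (mod 247)
246 = 128 + 64 + 32 + 16 + 4 + 2 in binary powers of 2.
So 10^246 ≡ 100 · 237 · 35 · 42 · 120 · 100 ≡ 235 (mod 247).
Since 235 ≠ 1, base 10 is a Fermat witness: 247 is composite.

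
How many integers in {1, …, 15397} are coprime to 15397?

15136

Factor: 15397 = 89 · 173.
φ(15397) = (89−1) · (173−1) = 88 · 172 = 15136.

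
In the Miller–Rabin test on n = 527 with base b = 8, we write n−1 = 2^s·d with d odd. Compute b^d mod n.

527 − 1 = 526 = 2^1 · 263, so d = 263.
8^1 ≡ 8 (mod 527)
8^2 ≡ 8^2 = 64 ≡ 64 (mod 527)
8^4 ≡ 64^2 = 4096 ≡ 407 (mod 527)
8^8 ≡ 407^2 = 165649 ≡ 171 (mod 527)
8^16 ≡ 171^2 = 29241 ≡ 256 (mod 527)
8^32 ≡ 256^2 = 65536 ≡ 188 (mod 527)
8^64 ≡ 188^2 = 35344 ≡ 35 (mod 527)
8^128 ≡ 35^2 = 1225 ≡ 171 (mod 527)
8^256 ≡ 171^2 = 29241 ≡ 256 (mod 527)
263 = 256 + 4 + 2 + 1 in binary powers of 2.
So 8^263 ≡ 256 · 407 · 64 · 8 ≡ 202 (mod 527).
Squaring chain: 202; never reaches −1, so base 8 is a Miller–Rabin witness that 527 is composite.

202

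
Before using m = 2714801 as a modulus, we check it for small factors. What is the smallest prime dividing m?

2714801 is odd.
Digit sum 23, not divisible by 3.
Ends in 1: not divisible by 5.
7: 2714801 = 7·387828 + 5
11: 2714801 = 11·246800 + 1
13: 2714801 = 13·208830 + 11
17: 2714801 = 17·159694 + 3
19: 2714801 = 19·142884 + 5
23: 2714801 = 23·118034 + 19
29: 2714801 = 29·93613 + 24
31: 2714801 = 31·87574 + 7
37: 2714801 = 37·73373

37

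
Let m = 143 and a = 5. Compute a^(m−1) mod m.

5^1 ≡ 5 (mod 143)
5^2 ≡ 5^2 = 25 ≡ 25 (mod 143)
5^4 ≡ 25^2 = 625 ≡ 53 (mod 143)
5^8 ≡ 53^2 = 2809 ≡ 92 (mod 143)
5^16 ≡ 92^2 = 8464 ≡ 27 (mod 143)
5^32 ≡ 27^2 = 729 ≡ 14 (mod 143)
5^64 ≡ 14^2 = 196 ≡ 53 (mod 143)
5^128 ≡ 53^2 = 2809 ≡ 92 (mod 143)
142 = 128 + 8 + 4 + 2 in binary powers of 2.
So 5^142 ≡ 92 · 92 · 53 · 25 ≡ 25 (mod 143).
Since 25 ≠ 1, base 5 is a Fermat witness: 143 is composite.

25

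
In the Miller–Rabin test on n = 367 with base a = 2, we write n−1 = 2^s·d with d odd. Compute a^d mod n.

367 − 1 = 366 = 2^1 · 183, so d = 183.
2^1 ≡ 2 (mod 367)
2^2 ≡ 2^2 = 4 ≡ 4 (mod 367)
2^4 ≡ 4^2 = 16 ≡ 16 (mod 367)
2^8 ≡ 16^2 = 256 ≡ 256 (mod 367)
2^16 ≡ 256^2 = 65536 ≡ 210 (mod 367)
2^32 ≡ 210^2 = 44100 ≡ 60 (mod 367)
2^64 ≡ 60^2 = 3600 ≡ 297 (mod 367)
2^128 ≡ 297^2 = 88209 ≡ 129 (mod 367)
183 = 128 + 32 + 16 + 4 + 2 + 1 in binary powers of 2.
So 2^183 ≡ 129 · 60 · 210 · 16 · 4 · 2 ≡ 1 (mod 367).
Since 2^d ≡ 1 (mod 367), base 2 does not prove 367 composite.

1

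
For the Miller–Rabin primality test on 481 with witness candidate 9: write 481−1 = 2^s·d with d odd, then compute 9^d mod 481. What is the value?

481 − 1 = 480 = 2^5 · 15, so d = 15.
9^1 ≡ 9 (mod 481)
9^2 ≡ 9^2 = 81 ≡ 81 (mod 481)
9^4 ≡ 81^2 = 6561 ≡ 308 (mod 481)
9^8 ≡ 308^2 = 94864 ≡ 107 (mod 481)
15 = 8 + 4 + 2 + 1 in binary powers of 2.
So 9^15 ≡ 107 · 308 · 81 · 9 ≡ 417 (mod 481).
Squaring chain: 417 → 248 → 417 → 248 → 417; never reaches −1, so base 9 is a Miller–Rabin witness that 481 is composite.

417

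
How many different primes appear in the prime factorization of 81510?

81510 = 2 · 40755
40755 = 3 · 13585
13585 = 5 · 2717
2717 = 11 · 247
247 = 13 · 19
81510 = 2 · 3 · 5 · 11 · 13 · 19, which has 6 distinct prime factors.

6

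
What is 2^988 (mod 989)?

2^1 ≡ 2 (mod 989)
2^2 ≡ 2^2 = 4 ≡ 4 (mod 989)
2^4 ≡ 4^2 = 16 ≡ 16 (mod 989)
2^8 ≡ 16^2 = 256 ≡ 256 (mod 989)
2^16 ≡ 256^2 = 65536 ≡ 262 (mod 989)
2^32 ≡ 262^2 = 68644 ≡ 403 (mod 989)
2^64 ≡ 403^2 = 162409 ≡ 213 (mod 989)
2^128 ≡ 213^2 = 45369 ≡ 864 (mod 989)
2^256 ≡ 864^2 = 746496 ≡ 790 (mod 989)
2^512 ≡ 790^2 = 624100 ≡ 41 (mod 989)
988 = 512 + 256 + 128 + 64 + 16 + 8 + 4 in binary powers of 2.
So 2^988 ≡ 41 · 790 · 864 · 213 · 262 · 256 · 16 ≡ 213 (mod 989).
Since 213 ≠ 1, base 2 is a Fermat witness: 989 is composite.

213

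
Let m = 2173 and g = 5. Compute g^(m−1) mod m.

1369

5^1 ≡ 5 (mod 2173)
5^2 ≡ 5^2 = 25 ≡ 25 (mod 2173)
5^4 ≡ 25^2 = 625 ≡ 625 (mod 2173)
5^8 ≡ 625^2 = 390625 ≡ 1658 (mod 2173)
5^16 ≡ 1658^2 = 2748964 ≡ 119 (mod 2173)
5^32 ≡ 119^2 = 14161 ≡ 1123 (mod 2173)
5^64 ≡ 1123^2 = 1261129 ≡ 789 (mod 2173)
5^128 ≡ 789^2 = 622521 ≡ 1043 (mod 2173)
5^256 ≡ 1043^2 = 1087849 ≡ 1349 (mod 2173)
5^512 ≡ 1349^2 = 1819801 ≡ 1000 (mod 2173)
5^1024 ≡ 1000^2 = 1000000 ≡ 420 (mod 2173)
5^2048 ≡ 420^2 = 176400 ≡ 387 (mod 2173)
2172 = 2048 + 64 + 32 + 16 + 8 + 4 in binary powers of 2.
So 5^2172 ≡ 387 · 789 · 1123 · 119 · 1658 · 625 ≡ 1369 (mod 2173).
Since 1369 ≠ 1, base 5 is a Fermat witness: 2173 is composite.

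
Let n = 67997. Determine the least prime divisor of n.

97

67997 is odd.
Digit sum 38, not divisible by 3.
Ends in 7: not divisible by 5.
7: 67997 = 7·9713 + 6
11: 67997 = 11·6181 + 6
13: 67997 = 13·5230 + 7
17: 67997 = 17·3999 + 14
19: 67997 = 19·3578 + 15
23: 67997 = 23·2956 + 9
29: 67997 = 29·2344 + 21
31: 67997 = 31·2193 + 14
37: 67997 = 37·1837 + 28
41: 67997 = 41·1658 + 19
43: 67997 = 43·1581 + 14
47: 67997 = 47·1446 + 35
53: 67997 = 53·1282 + 51
59: 67997 = 59·1152 + 29
61: 67997 = 61·1114 + 43
67: 67997 = 67·1014 + 59
71: 67997 = 71·957 + 50
73: 67997 = 73·931 + 34
79: 67997 = 79·860 + 57
83: 67997 = 83·819 + 20
89: 67997 = 89·764 + 1
97: 67997 = 97·701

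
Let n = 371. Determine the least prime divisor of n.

7

371 is odd.
Digit sum 11, not divisible by 3.
Ends in 1: not divisible by 5.
7: 371 = 7·53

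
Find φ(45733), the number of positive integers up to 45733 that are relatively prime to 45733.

Factor: 45733 = 19 · 29 · 83.
φ(45733) = (19−1) · (29−1) · (83−1) = 18 · 28 · 82 = 41328.

41328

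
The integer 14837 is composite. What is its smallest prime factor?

37

14837 is odd.
Digit sum 23, not divisible by 3.
Ends in 7: not divisible by 5.
7: 14837 = 7·2119 + 4
11: 14837 = 11·1348 + 9
13: 14837 = 13·1141 + 4
17: 14837 = 17·872 + 13
19: 14837 = 19·780 + 17
23: 14837 = 23·645 + 2
29: 14837 = 29·511 + 18
31: 14837 = 31·478 + 19
37: 14837 = 37·401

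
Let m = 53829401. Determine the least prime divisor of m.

83

53829401 is odd.
Digit sum 32, not divisible by 3.
Ends in 1: not divisible by 5.
7: 53829401 = 7·7689914 + 3
11: 53829401 = 11·4893581 + 10
13: 53829401 = 13·4140723 + 2
17: 53829401 = 17·3166435 + 6
19: 53829401 = 19·2833126 + 7
23: 53829401 = 23·2340408 + 17
29: 53829401 = 29·1856186 + 7
31: 53829401 = 31·1736432 + 9
37: 53829401 = 37·1454848 + 25
41: 53829401 = 41·1312912 + 9
43: 53829401 = 43·1251846 + 23
47: 53829401 = 47·1145306 + 19
53: 53829401 = 53·1015649 + 4
59: 53829401 = 59·912362 + 43
61: 53829401 = 61·882449 + 12
67: 53829401 = 67·803423 + 60
71: 53829401 = 71·758160 + 41
73: 53829401 = 73·737389 + 4
79: 53829401 = 79·681384 + 65
83: 53829401 = 83·648547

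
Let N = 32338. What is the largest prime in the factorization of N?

37

32338 = 2 · 16169
16169 = 19 · 851
851 = 23 · 37
37 is prime.
So 32338 = 2 · 19 · 23 · 37; the largest prime factor is 37.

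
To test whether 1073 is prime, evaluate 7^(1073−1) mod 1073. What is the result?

7^1 ≡ 7 (mod 1073)
7^2 ≡ 7^2 = 49 ≡ 49 (mod 1073)
7^4 ≡ 49^2 = 2401 ≡ 255 (mod 1073)
7^8 ≡ 255^2 = 65025 ≡ 645 (mod 1073)
7^16 ≡ 645^2 = 416025 ≡ 774 (mod 1073)
7^32 ≡ 774^2 = 599076 ≡ 342 (mod 1073)
7^64 ≡ 342^2 = 116964 ≡ 7 (mod 1073)
7^128 ≡ 7^2 = 49 ≡ 49 (mod 1073)
7^256 ≡ 49^2 = 2401 ≡ 255 (mod 1073)
7^512 ≡ 255^2 = 65025 ≡ 645 (mod 1073)
7^1024 ≡ 645^2 = 416025 ≡ 774 (mod 1073)
1072 = 1024 + 32 + 16 in binary powers of 2.
So 7^1072 ≡ 774 · 342 · 774 ≡ 7 (mod 1073).
Since 7 ≠ 1, base 7 is a Fermat witness: 1073 is composite.

7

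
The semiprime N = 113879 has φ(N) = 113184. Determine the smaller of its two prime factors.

263

φ(n) = (p−1)(q−1) = n − (p+q) + 1, so p + q = 113879 − 113184 + 1 = 696.
p and q are the roots of t² − 696t + 113879 = 0.
Discriminant: 696² − 4·113879 = 484416 − 455516 = 28900; √28900 = 170.
q = (696 − 170)/2 = 263, p = (696 + 170)/2 = 433.
Check: 263 · 433 = 113879.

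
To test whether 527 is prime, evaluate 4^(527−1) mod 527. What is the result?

4^1 ≡ 4 (mod 527)
4^2 ≡ 4^2 = 16 ≡ 16 (mod 527)
4^4 ≡ 16^2 = 256 ≡ 256 (mod 527)
4^8 ≡ 256^2 = 65536 ≡ 188 (mod 527)
4^16 ≡ 188^2 = 35344 ≡ 35 (mod 527)
4^32 ≡ 35^2 = 1225 ≡ 171 (mod 527)
4^64 ≡ 171^2 = 29241 ≡ 256 (mod 527)
4^128 ≡ 256^2 = 65536 ≡ 188 (mod 527)
4^256 ≡ 188^2 = 35344 ≡ 35 (mod 527)
4^512 ≡ 35^2 = 1225 ≡ 171 (mod 527)
526 = 512 + 8 + 4 + 2 in binary powers of 2.
So 4^526 ≡ 171 · 188 · 256 · 16 ≡ 407 (mod 527).
Since 407 ≠ 1, base 4 is a Fermat witness: 527 is composite.

407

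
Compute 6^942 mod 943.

210

6^1 ≡ 6 (mod 943)
6^2 ≡ 6^2 = 36 ≡ 36 (mod 943)
6^4 ≡ 36^2 = 1296 ≡ 353 (mod 943)
6^8 ≡ 353^2 = 124609 ≡ 133 (mod 943)
6^16 ≡ 133^2 = 17689 ≡ 715 (mod 943)
6^32 ≡ 715^2 = 511225 ≡ 119 (mod 943)
6^64 ≡ 119^2 = 14161 ≡ 16 (mod 943)
6^128 ≡ 16^2 = 256 ≡ 256 (mod 943)
6^256 ≡ 256^2 = 65536 ≡ 469 (mod 943)
6^512 ≡ 469^2 = 219961 ≡ 242 (mod 943)
942 = 512 + 256 + 128 + 32 + 8 + 4 + 2 in binary powers of 2.
So 6^942 ≡ 242 · 469 · 256 · 119 · 133 · 353 · 36 ≡ 210 (mod 943).
Since 210 ≠ 1, base 6 is a Fermat witness: 943 is composite.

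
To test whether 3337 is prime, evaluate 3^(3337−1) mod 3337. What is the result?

3^1 ≡ 3 (mod 3337)
3^2 ≡ 3^2 = 9 ≡ 9 (mod 3337)
3^4 ≡ 9^2 = 81 ≡ 81 (mod 3337)
3^8 ≡ 81^2 = 6561 ≡ 3224 (mod 3337)
3^16 ≡ 3224^2 = 10394176 ≡ 2758 (mod 3337)
3^32 ≡ 2758^2 = 7606564 ≡ 1541 (mod 3337)
3^64 ≡ 1541^2 = 2374681 ≡ 2074 (mod 3337)
3^128 ≡ 2074^2 = 4301476 ≡ 83 (mod 3337)
3^256 ≡ 83^2 = 6889 ≡ 215 (mod 3337)
3^512 ≡ 215^2 = 46225 ≡ 2844 (mod 3337)
3^1024 ≡ 2844^2 = 8088336 ≡ 2785 (mod 3337)
3^2048 ≡ 2785^2 = 7756225 ≡ 1037 (mod 3337)
3336 = 2048 + 1024 + 256 + 8 in binary powers of 2.
So 3^3336 ≡ 1037 · 2785 · 215 · 3224 ≡ 144 (mod 3337).
Since 144 ≠ 1, base 3 is a Fermat witness: 3337 is composite.

144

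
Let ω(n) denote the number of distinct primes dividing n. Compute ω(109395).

109395 = 3^2 · 12155
12155 = 5 · 2431
2431 = 11 · 221
221 = 13 · 17
109395 = 3^2 · 5 · 11 · 13 · 17, which has 5 distinct prime factors.

5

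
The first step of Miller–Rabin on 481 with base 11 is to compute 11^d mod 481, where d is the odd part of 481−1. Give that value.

481 − 1 = 480 = 2^5 · 15, so d = 15.
11^1 ≡ 11 (mod 481)
11^2 ≡ 11^2 = 121 ≡ 121 (mod 481)
11^4 ≡ 121^2 = 14641 ≡ 211 (mod 481)
11^8 ≡ 211^2 = 44521 ≡ 269 (mod 481)
15 = 8 + 4 + 2 + 1 in binary powers of 2.
So 11^15 ≡ 269 · 211 · 121 · 11 ≡ 369 (mod 481).
Squaring chain: 369 → 38 → 1 → 1 → 1; never reaches −1, so base 11 is a Miller–Rabin witness that 481 is composite.

369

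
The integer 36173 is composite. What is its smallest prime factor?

61

36173 is odd.
Digit sum 20, not divisible by 3.
Ends in 3: not divisible by 5.
7: 36173 = 7·5167 + 4
11: 36173 = 11·3288 + 5
13: 36173 = 13·2782 + 7
17: 36173 = 17·2127 + 14
19: 36173 = 19·1903 + 16
23: 36173 = 23·1572 + 17
29: 36173 = 29·1247 + 10
31: 36173 = 31·1166 + 27
37: 36173 = 37·977 + 24
41: 36173 = 41·882 + 11
43: 36173 = 43·841 + 10
47: 36173 = 47·769 + 30
53: 36173 = 53·682 + 27
59: 36173 = 59·613 + 6
61: 36173 = 61·593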